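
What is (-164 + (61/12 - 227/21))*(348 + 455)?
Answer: -11448371/84 ≈ -1.3629e+5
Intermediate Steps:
(-164 + (61/12 - 227/21))*(348 + 455) = (-164 + (61*(1/12) - 227*1/21))*803 = (-164 + (61/12 - 227/21))*803 = (-164 - 481/84)*803 = -14257/84*803 = -11448371/84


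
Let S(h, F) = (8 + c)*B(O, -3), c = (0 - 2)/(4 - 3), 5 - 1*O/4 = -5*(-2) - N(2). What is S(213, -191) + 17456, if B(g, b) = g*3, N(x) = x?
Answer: 17240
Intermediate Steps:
O = -12 (O = 20 - 4*(-5*(-2) - 1*2) = 20 - 4*(10 - 2) = 20 - 4*8 = 20 - 32 = -12)
c = -2 (c = -2/1 = -2*1 = -2)
B(g, b) = 3*g
S(h, F) = -216 (S(h, F) = (8 - 2)*(3*(-12)) = 6*(-36) = -216)
S(213, -191) + 17456 = -216 + 17456 = 17240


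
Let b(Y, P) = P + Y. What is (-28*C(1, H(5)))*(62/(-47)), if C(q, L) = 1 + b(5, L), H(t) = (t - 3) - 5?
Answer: 5208/47 ≈ 110.81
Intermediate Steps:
H(t) = -8 + t (H(t) = (-3 + t) - 5 = -8 + t)
C(q, L) = 6 + L (C(q, L) = 1 + (L + 5) = 1 + (5 + L) = 6 + L)
(-28*C(1, H(5)))*(62/(-47)) = (-28*(6 + (-8 + 5)))*(62/(-47)) = (-28*(6 - 3))*(62*(-1/47)) = -28*3*(-62/47) = -84*(-62/47) = 5208/47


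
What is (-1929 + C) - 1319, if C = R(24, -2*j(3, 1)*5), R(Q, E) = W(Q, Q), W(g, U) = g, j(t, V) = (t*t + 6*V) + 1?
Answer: -3224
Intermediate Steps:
j(t, V) = 1 + t**2 + 6*V (j(t, V) = (t**2 + 6*V) + 1 = 1 + t**2 + 6*V)
R(Q, E) = Q
C = 24
(-1929 + C) - 1319 = (-1929 + 24) - 1319 = -1905 - 1319 = -3224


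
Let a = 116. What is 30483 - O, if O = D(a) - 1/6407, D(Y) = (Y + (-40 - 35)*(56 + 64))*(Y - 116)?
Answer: 195304582/6407 ≈ 30483.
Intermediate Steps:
D(Y) = (-9000 + Y)*(-116 + Y) (D(Y) = (Y - 75*120)*(-116 + Y) = (Y - 9000)*(-116 + Y) = (-9000 + Y)*(-116 + Y))
O = -1/6407 (O = (1044000 + 116**2 - 9116*116) - 1/6407 = (1044000 + 13456 - 1057456) - 1*1/6407 = 0 - 1/6407 = -1/6407 ≈ -0.00015608)
30483 - O = 30483 - 1*(-1/6407) = 30483 + 1/6407 = 195304582/6407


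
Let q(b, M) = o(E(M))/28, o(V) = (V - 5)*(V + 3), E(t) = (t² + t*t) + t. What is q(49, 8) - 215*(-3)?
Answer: 36269/28 ≈ 1295.3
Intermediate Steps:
E(t) = t + 2*t² (E(t) = (t² + t²) + t = 2*t² + t = t + 2*t²)
o(V) = (-5 + V)*(3 + V)
q(b, M) = -15/28 - M*(1 + 2*M)/14 + M²*(1 + 2*M)²/28 (q(b, M) = (-15 + (M*(1 + 2*M))² - 2*M*(1 + 2*M))/28 = (-15 + M²*(1 + 2*M)² - 2*M*(1 + 2*M))*(1/28) = -15/28 - M*(1 + 2*M)/14 + M²*(1 + 2*M)²/28)
q(49, 8) - 215*(-3) = (-15/28 - 1/14*8*(1 + 2*8) + (1/28)*8²*(1 + 2*8)²) - 215*(-3) = (-15/28 - 1/14*8*(1 + 16) + (1/28)*64*(1 + 16)²) + 645 = (-15/28 - 1/14*8*17 + (1/28)*64*17²) + 645 = (-15/28 - 68/7 + (1/28)*64*289) + 645 = (-15/28 - 68/7 + 4624/7) + 645 = 18209/28 + 645 = 36269/28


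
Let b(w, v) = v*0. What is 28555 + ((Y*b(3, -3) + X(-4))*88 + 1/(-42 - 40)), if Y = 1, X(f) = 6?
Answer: 2384805/82 ≈ 29083.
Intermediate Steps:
b(w, v) = 0
28555 + ((Y*b(3, -3) + X(-4))*88 + 1/(-42 - 40)) = 28555 + ((1*0 + 6)*88 + 1/(-42 - 40)) = 28555 + ((0 + 6)*88 + 1/(-82)) = 28555 + (6*88 - 1/82) = 28555 + (528 - 1/82) = 28555 + 43295/82 = 2384805/82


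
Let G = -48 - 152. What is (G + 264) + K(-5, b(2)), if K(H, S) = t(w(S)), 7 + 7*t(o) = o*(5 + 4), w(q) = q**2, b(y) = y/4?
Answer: 1773/28 ≈ 63.321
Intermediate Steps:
b(y) = y/4 (b(y) = y*(1/4) = y/4)
t(o) = -1 + 9*o/7 (t(o) = -1 + (o*(5 + 4))/7 = -1 + (o*9)/7 = -1 + (9*o)/7 = -1 + 9*o/7)
K(H, S) = -1 + 9*S**2/7
G = -200
(G + 264) + K(-5, b(2)) = (-200 + 264) + (-1 + 9*((1/4)*2)**2/7) = 64 + (-1 + 9*(1/2)**2/7) = 64 + (-1 + (9/7)*(1/4)) = 64 + (-1 + 9/28) = 64 - 19/28 = 1773/28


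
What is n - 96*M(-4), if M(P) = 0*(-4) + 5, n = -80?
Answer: -560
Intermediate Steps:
M(P) = 5 (M(P) = 0 + 5 = 5)
n - 96*M(-4) = -80 - 96*5 = -80 - 480 = -560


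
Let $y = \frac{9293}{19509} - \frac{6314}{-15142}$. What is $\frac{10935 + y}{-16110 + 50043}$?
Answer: $\frac{1615260304681}{5011993649187} \approx 0.32228$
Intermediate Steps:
$y = \frac{131947216}{147702639}$ ($y = 9293 \cdot \frac{1}{19509} - - \frac{3157}{7571} = \frac{9293}{19509} + \frac{3157}{7571} = \frac{131947216}{147702639} \approx 0.89333$)
$\frac{10935 + y}{-16110 + 50043} = \frac{10935 + \frac{131947216}{147702639}}{-16110 + 50043} = \frac{1615260304681}{147702639 \cdot 33933} = \frac{1615260304681}{147702639} \cdot \frac{1}{33933} = \frac{1615260304681}{5011993649187}$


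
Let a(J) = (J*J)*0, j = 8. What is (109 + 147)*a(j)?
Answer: 0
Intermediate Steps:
a(J) = 0 (a(J) = J²*0 = 0)
(109 + 147)*a(j) = (109 + 147)*0 = 256*0 = 0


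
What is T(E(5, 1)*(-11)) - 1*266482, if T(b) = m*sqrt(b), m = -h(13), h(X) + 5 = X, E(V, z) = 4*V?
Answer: -266482 - 16*I*sqrt(55) ≈ -2.6648e+5 - 118.66*I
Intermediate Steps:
h(X) = -5 + X
m = -8 (m = -(-5 + 13) = -1*8 = -8)
T(b) = -8*sqrt(b)
T(E(5, 1)*(-11)) - 1*266482 = -8*2*I*sqrt(55) - 1*266482 = -8*2*I*sqrt(55) - 266482 = -16*I*sqrt(55) - 266482 = -266482 - 16*I*sqrt(55)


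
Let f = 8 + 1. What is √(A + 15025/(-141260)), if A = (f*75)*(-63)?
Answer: I*√8485624551215/14126 ≈ 206.22*I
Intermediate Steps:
f = 9
A = -42525 (A = (9*75)*(-63) = 675*(-63) = -42525)
√(A + 15025/(-141260)) = √(-42525 + 15025/(-141260)) = √(-42525 + 15025*(-1/141260)) = √(-42525 - 3005/28252) = √(-1201419305/28252) = I*√8485624551215/14126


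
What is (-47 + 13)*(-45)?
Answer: 1530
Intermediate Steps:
(-47 + 13)*(-45) = -34*(-45) = 1530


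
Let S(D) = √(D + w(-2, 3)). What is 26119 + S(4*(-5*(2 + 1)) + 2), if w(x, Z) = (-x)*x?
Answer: 26119 + I*√62 ≈ 26119.0 + 7.874*I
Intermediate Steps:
w(x, Z) = -x²
S(D) = √(-4 + D) (S(D) = √(D - 1*(-2)²) = √(D - 1*4) = √(D - 4) = √(-4 + D))
26119 + S(4*(-5*(2 + 1)) + 2) = 26119 + √(-4 + (4*(-5*(2 + 1)) + 2)) = 26119 + √(-4 + (4*(-5*3) + 2)) = 26119 + √(-4 + (4*(-15) + 2)) = 26119 + √(-4 + (-60 + 2)) = 26119 + √(-4 - 58) = 26119 + √(-62) = 26119 + I*√62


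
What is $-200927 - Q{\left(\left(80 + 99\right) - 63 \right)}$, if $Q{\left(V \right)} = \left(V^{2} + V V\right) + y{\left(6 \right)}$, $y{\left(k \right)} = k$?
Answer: $-227845$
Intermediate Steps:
$Q{\left(V \right)} = 6 + 2 V^{2}$ ($Q{\left(V \right)} = \left(V^{2} + V V\right) + 6 = \left(V^{2} + V^{2}\right) + 6 = 2 V^{2} + 6 = 6 + 2 V^{2}$)
$-200927 - Q{\left(\left(80 + 99\right) - 63 \right)} = -200927 - \left(6 + 2 \left(\left(80 + 99\right) - 63\right)^{2}\right) = -200927 - \left(6 + 2 \left(179 - 63\right)^{2}\right) = -200927 - \left(6 + 2 \cdot 116^{2}\right) = -200927 - \left(6 + 2 \cdot 13456\right) = -200927 - \left(6 + 26912\right) = -200927 - 26918 = -227845$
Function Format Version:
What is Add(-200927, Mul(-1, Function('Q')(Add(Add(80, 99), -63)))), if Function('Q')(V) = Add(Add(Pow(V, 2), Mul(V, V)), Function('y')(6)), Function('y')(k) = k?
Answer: -227845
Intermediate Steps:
Function('Q')(V) = Add(6, Mul(2, Pow(V, 2))) (Function('Q')(V) = Add(Add(Pow(V, 2), Mul(V, V)), 6) = Add(Add(Pow(V, 2), Pow(V, 2)), 6) = Add(Mul(2, Pow(V, 2)), 6) = Add(6, Mul(2, Pow(V, 2))))
Add(-200927, Mul(-1, Function('Q')(Add(Add(80, 99), -63)))) = Add(-200927, Mul(-1, Add(6, Mul(2, Pow(Add(Add(80, 99), -63), 2))))) = Add(-200927, Mul(-1, Add(6, Mul(2, Pow(Add(179, -63), 2))))) = Add(-200927, Mul(-1, Add(6, Mul(2, Pow(116, 2))))) = Add(-200927, Mul(-1, Add(6, Mul(2, 13456)))) = Add(-200927, Mul(-1, Add(6, 26912))) = Add(-200927, Mul(-1, 26918)) = Add(-200927, -26918) = -227845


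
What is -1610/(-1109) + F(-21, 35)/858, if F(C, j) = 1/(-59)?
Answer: 81500311/56139798 ≈ 1.4517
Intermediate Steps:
F(C, j) = -1/59
-1610/(-1109) + F(-21, 35)/858 = -1610/(-1109) - 1/59/858 = -1610*(-1/1109) - 1/59*1/858 = 1610/1109 - 1/50622 = 81500311/56139798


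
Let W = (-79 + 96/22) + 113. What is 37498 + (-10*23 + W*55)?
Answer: 39378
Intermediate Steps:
W = 422/11 (W = (-79 + 96*(1/22)) + 113 = (-79 + 48/11) + 113 = -821/11 + 113 = 422/11 ≈ 38.364)
37498 + (-10*23 + W*55) = 37498 + (-10*23 + (422/11)*55) = 37498 + (-230 + 2110) = 37498 + 1880 = 39378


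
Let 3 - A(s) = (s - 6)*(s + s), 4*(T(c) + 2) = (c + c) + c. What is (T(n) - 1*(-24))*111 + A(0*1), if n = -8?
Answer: 1779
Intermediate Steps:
T(c) = -2 + 3*c/4 (T(c) = -2 + ((c + c) + c)/4 = -2 + (2*c + c)/4 = -2 + (3*c)/4 = -2 + 3*c/4)
A(s) = 3 - 2*s*(-6 + s) (A(s) = 3 - (s - 6)*(s + s) = 3 - (-6 + s)*2*s = 3 - 2*s*(-6 + s))
(T(n) - 1*(-24))*111 + A(0*1) = ((-2 + (3/4)*(-8)) - 1*(-24))*111 + (3 - 2*(0*1)**2 + 12*(0*1)) = ((-2 - 6) + 24)*111 + (3 - 2*0**2 + 12*0) = (-8 + 24)*111 + (3 - 2*0 + 0) = 16*111 + (3 + 0 + 0) = 1776 + 3 = 1779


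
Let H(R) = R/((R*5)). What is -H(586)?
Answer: -⅕ ≈ -0.20000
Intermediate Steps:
H(R) = ⅕ (H(R) = R/((5*R)) = R*(1/(5*R)) = ⅕)
-H(586) = -1*⅕ = -⅕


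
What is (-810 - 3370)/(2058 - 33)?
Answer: -836/405 ≈ -2.0642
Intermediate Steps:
(-810 - 3370)/(2058 - 33) = -4180/2025 = -4180*1/2025 = -836/405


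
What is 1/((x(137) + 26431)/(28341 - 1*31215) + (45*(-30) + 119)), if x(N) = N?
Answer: -479/594077 ≈ -0.00080629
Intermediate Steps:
1/((x(137) + 26431)/(28341 - 1*31215) + (45*(-30) + 119)) = 1/((137 + 26431)/(28341 - 1*31215) + (45*(-30) + 119)) = 1/(26568/(28341 - 31215) + (-1350 + 119)) = 1/(26568/(-2874) - 1231) = 1/(26568*(-1/2874) - 1231) = 1/(-4428/479 - 1231) = 1/(-594077/479) = -479/594077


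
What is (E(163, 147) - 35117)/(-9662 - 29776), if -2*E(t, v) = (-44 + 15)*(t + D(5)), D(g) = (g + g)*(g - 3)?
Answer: 64927/78876 ≈ 0.82315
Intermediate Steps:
D(g) = 2*g*(-3 + g) (D(g) = (2*g)*(-3 + g) = 2*g*(-3 + g))
E(t, v) = 290 + 29*t/2 (E(t, v) = -(-44 + 15)*(t + 2*5*(-3 + 5))/2 = -(-29)*(t + 2*5*2)/2 = -(-29)*(t + 20)/2 = -(-29)*(20 + t)/2 = -(-580 - 29*t)/2 = 290 + 29*t/2)
(E(163, 147) - 35117)/(-9662 - 29776) = ((290 + (29/2)*163) - 35117)/(-9662 - 29776) = ((290 + 4727/2) - 35117)/(-39438) = (5307/2 - 35117)*(-1/39438) = -64927/2*(-1/39438) = 64927/78876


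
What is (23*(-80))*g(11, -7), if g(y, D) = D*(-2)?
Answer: -25760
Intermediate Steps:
g(y, D) = -2*D
(23*(-80))*g(11, -7) = (23*(-80))*(-2*(-7)) = -1840*14 = -25760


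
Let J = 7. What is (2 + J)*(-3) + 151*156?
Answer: 23529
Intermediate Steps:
(2 + J)*(-3) + 151*156 = (2 + 7)*(-3) + 151*156 = 9*(-3) + 23556 = -27 + 23556 = 23529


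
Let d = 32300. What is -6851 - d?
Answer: -39151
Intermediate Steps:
-6851 - d = -6851 - 1*32300 = -6851 - 32300 = -39151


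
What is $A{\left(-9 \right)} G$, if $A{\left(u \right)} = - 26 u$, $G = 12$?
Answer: $2808$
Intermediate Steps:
$A{\left(-9 \right)} G = \left(-26\right) \left(-9\right) 12 = 234 \cdot 12 = 2808$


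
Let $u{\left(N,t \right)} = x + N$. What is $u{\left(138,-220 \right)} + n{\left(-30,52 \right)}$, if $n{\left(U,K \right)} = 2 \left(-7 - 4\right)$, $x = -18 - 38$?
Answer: $60$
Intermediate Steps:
$x = -56$ ($x = -18 - 38 = -56$)
$n{\left(U,K \right)} = -22$ ($n{\left(U,K \right)} = 2 \left(-11\right) = -22$)
$u{\left(N,t \right)} = -56 + N$
$u{\left(138,-220 \right)} + n{\left(-30,52 \right)} = \left(-56 + 138\right) - 22 = 82 - 22 = 60$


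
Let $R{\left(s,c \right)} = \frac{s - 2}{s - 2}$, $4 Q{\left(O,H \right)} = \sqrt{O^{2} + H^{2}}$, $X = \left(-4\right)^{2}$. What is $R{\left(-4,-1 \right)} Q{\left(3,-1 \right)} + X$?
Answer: $16 + \frac{\sqrt{10}}{4} \approx 16.791$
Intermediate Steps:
$X = 16$
$Q{\left(O,H \right)} = \frac{\sqrt{H^{2} + O^{2}}}{4}$ ($Q{\left(O,H \right)} = \frac{\sqrt{O^{2} + H^{2}}}{4} = \frac{\sqrt{H^{2} + O^{2}}}{4}$)
$R{\left(s,c \right)} = 1$ ($R{\left(s,c \right)} = \frac{-2 + s}{-2 + s} = 1$)
$R{\left(-4,-1 \right)} Q{\left(3,-1 \right)} + X = 1 \frac{\sqrt{\left(-1\right)^{2} + 3^{2}}}{4} + 16 = 1 \frac{\sqrt{1 + 9}}{4} + 16 = 1 \frac{\sqrt{10}}{4} + 16 = \frac{\sqrt{10}}{4} + 16 = 16 + \frac{\sqrt{10}}{4}$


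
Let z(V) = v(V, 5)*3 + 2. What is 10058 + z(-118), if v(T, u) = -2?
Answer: 10054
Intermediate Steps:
z(V) = -4 (z(V) = -2*3 + 2 = -6 + 2 = -4)
10058 + z(-118) = 10058 - 4 = 10054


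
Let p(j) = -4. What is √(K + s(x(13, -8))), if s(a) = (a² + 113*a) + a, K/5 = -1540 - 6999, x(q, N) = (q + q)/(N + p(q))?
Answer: I*√1545743/6 ≈ 207.21*I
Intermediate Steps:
x(q, N) = 2*q/(-4 + N) (x(q, N) = (q + q)/(N - 4) = (2*q)/(-4 + N) = 2*q/(-4 + N))
K = -42695 (K = 5*(-1540 - 6999) = 5*(-8539) = -42695)
s(a) = a² + 114*a
√(K + s(x(13, -8))) = √(-42695 + (2*13/(-4 - 8))*(114 + 2*13/(-4 - 8))) = √(-42695 + (2*13/(-12))*(114 + 2*13/(-12))) = √(-42695 + (2*13*(-1/12))*(114 + 2*13*(-1/12))) = √(-42695 - 13*(114 - 13/6)/6) = √(-42695 - 13/6*671/6) = √(-42695 - 8723/36) = √(-1545743/36) = I*√1545743/6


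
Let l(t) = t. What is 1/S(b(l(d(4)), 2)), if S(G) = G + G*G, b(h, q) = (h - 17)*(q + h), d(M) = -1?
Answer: 1/306 ≈ 0.0032680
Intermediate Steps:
b(h, q) = (-17 + h)*(h + q)
S(G) = G + G²
1/S(b(l(d(4)), 2)) = 1/(((-1)² - 17*(-1) - 17*2 - 1*2)*(1 + ((-1)² - 17*(-1) - 17*2 - 1*2))) = 1/((1 + 17 - 34 - 2)*(1 + (1 + 17 - 34 - 2))) = 1/(-18*(1 - 18)) = 1/(-18*(-17)) = 1/306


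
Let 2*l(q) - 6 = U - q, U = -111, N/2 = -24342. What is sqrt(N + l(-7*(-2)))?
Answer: I*sqrt(194974)/2 ≈ 220.78*I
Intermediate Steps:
N = -48684 (N = 2*(-24342) = -48684)
l(q) = -105/2 - q/2 (l(q) = 3 + (-111 - q)/2 = 3 + (-111/2 - q/2) = -105/2 - q/2)
sqrt(N + l(-7*(-2))) = sqrt(-48684 + (-105/2 - (-7)*(-2)/2)) = sqrt(-48684 + (-105/2 - 1/2*14)) = sqrt(-48684 + (-105/2 - 7)) = sqrt(-48684 - 119/2) = sqrt(-97487/2) = I*sqrt(194974)/2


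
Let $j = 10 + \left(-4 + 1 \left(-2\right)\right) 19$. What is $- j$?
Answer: $104$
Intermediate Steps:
$j = -104$ ($j = 10 + \left(-4 - 2\right) 19 = 10 - 114 = -104$)
$- j = \left(-1\right) \left(-104\right) = 104$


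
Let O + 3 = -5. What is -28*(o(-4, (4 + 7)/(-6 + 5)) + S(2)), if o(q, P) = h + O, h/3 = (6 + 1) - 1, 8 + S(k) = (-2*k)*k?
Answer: 168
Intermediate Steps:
O = -8 (O = -3 - 5 = -8)
S(k) = -8 - 2*k**2 (S(k) = -8 + (-2*k)*k = -8 - 2*k**2)
h = 18 (h = 3*((6 + 1) - 1) = 3*(7 - 1) = 3*6 = 18)
o(q, P) = 10 (o(q, P) = 18 - 8 = 10)
-28*(o(-4, (4 + 7)/(-6 + 5)) + S(2)) = -28*(10 + (-8 - 2*2**2)) = -28*(10 + (-8 - 2*4)) = -28*(10 + (-8 - 8)) = -28*(10 - 16) = -28*(-6) = 168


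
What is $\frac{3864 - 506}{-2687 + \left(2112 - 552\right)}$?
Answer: $- \frac{146}{49} \approx -2.9796$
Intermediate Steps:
$\frac{3864 - 506}{-2687 + \left(2112 - 552\right)} = \frac{3358}{-2687 + 1560} = \frac{3358}{-1127} = 3358 \left(- \frac{1}{1127}\right) = - \frac{146}{49}$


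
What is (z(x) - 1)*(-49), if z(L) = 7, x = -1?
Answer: -294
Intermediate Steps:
(z(x) - 1)*(-49) = (7 - 1)*(-49) = 6*(-49) = -294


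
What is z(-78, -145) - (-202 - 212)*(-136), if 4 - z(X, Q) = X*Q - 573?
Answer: -67037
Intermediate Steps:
z(X, Q) = 577 - Q*X (z(X, Q) = 4 - (X*Q - 573) = 4 - (Q*X - 573) = 4 - (-573 + Q*X) = 4 + (573 - Q*X) = 577 - Q*X)
z(-78, -145) - (-202 - 212)*(-136) = (577 - 1*(-145)*(-78)) - (-202 - 212)*(-136) = (577 - 11310) - (-414)*(-136) = -10733 - 1*56304 = -10733 - 56304 = -67037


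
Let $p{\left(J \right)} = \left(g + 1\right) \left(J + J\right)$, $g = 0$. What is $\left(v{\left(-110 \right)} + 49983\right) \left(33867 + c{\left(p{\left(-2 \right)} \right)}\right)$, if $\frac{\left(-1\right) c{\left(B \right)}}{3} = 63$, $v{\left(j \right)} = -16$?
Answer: $1682788626$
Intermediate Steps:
$p{\left(J \right)} = 2 J$ ($p{\left(J \right)} = \left(0 + 1\right) \left(J + J\right) = 1 \cdot 2 J = 2 J$)
$c{\left(B \right)} = -189$ ($c{\left(B \right)} = \left(-3\right) 63 = -189$)
$\left(v{\left(-110 \right)} + 49983\right) \left(33867 + c{\left(p{\left(-2 \right)} \right)}\right) = \left(-16 + 49983\right) \left(33867 - 189\right) = 49967 \cdot 33678 = 1682788626$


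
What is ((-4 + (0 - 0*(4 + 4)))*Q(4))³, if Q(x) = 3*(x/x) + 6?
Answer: -46656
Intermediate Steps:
Q(x) = 9 (Q(x) = 3*1 + 6 = 3 + 6 = 9)
((-4 + (0 - 0*(4 + 4)))*Q(4))³ = ((-4 + (0 - 0*(4 + 4)))*9)³ = ((-4 + (0 - 0*8))*9)³ = ((-4 + (0 - 1*0))*9)³ = ((-4 + (0 + 0))*9)³ = ((-4 + 0)*9)³ = (-4*9)³ = (-36)³ = -46656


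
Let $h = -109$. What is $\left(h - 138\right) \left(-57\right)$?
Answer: $14079$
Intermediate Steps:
$\left(h - 138\right) \left(-57\right) = \left(-109 - 138\right) \left(-57\right) = \left(-247\right) \left(-57\right) = 14079$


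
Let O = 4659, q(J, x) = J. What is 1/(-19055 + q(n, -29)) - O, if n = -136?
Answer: -89410870/19191 ≈ -4659.0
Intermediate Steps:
1/(-19055 + q(n, -29)) - O = 1/(-19055 - 136) - 1*4659 = 1/(-19191) - 4659 = -1/19191 - 4659 = -89410870/19191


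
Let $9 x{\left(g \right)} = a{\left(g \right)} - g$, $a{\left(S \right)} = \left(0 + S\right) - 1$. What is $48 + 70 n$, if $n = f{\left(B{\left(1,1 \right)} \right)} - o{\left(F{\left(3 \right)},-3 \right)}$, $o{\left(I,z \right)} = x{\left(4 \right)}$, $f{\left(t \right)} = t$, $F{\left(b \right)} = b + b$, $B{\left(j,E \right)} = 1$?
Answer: $\frac{1132}{9} \approx 125.78$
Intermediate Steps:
$F{\left(b \right)} = 2 b$
$a{\left(S \right)} = -1 + S$ ($a{\left(S \right)} = S - 1 = -1 + S$)
$x{\left(g \right)} = - \frac{1}{9}$ ($x{\left(g \right)} = \frac{\left(-1 + g\right) - g}{9} = \frac{1}{9} \left(-1\right) = - \frac{1}{9}$)
$o{\left(I,z \right)} = - \frac{1}{9}$
$n = \frac{10}{9}$ ($n = 1 - - \frac{1}{9} = 1 + \frac{1}{9} = \frac{10}{9} \approx 1.1111$)
$48 + 70 n = 48 + 70 \cdot \frac{10}{9} = 48 + \frac{700}{9} = \frac{1132}{9}$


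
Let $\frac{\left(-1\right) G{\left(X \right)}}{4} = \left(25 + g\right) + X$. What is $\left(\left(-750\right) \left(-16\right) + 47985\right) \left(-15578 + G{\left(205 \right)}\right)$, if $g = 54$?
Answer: $-1002589290$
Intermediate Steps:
$G{\left(X \right)} = -316 - 4 X$ ($G{\left(X \right)} = - 4 \left(\left(25 + 54\right) + X\right) = - 4 \left(79 + X\right) = -316 - 4 X$)
$\left(\left(-750\right) \left(-16\right) + 47985\right) \left(-15578 + G{\left(205 \right)}\right) = \left(\left(-750\right) \left(-16\right) + 47985\right) \left(-15578 - 1136\right) = \left(12000 + 47985\right) \left(-15578 - 1136\right) = 59985 \left(-15578 - 1136\right) = 59985 \left(-16714\right) = -1002589290$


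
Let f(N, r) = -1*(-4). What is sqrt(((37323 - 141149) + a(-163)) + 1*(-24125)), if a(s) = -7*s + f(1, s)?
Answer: I*sqrt(126806) ≈ 356.1*I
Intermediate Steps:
f(N, r) = 4
a(s) = 4 - 7*s (a(s) = -7*s + 4 = 4 - 7*s)
sqrt(((37323 - 141149) + a(-163)) + 1*(-24125)) = sqrt(((37323 - 141149) + (4 - 7*(-163))) + 1*(-24125)) = sqrt((-103826 + (4 + 1141)) - 24125) = sqrt((-103826 + 1145) - 24125) = sqrt(-102681 - 24125) = sqrt(-126806) = I*sqrt(126806)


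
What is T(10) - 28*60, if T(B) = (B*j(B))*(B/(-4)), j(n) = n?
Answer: -1930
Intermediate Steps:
T(B) = -B**3/4 (T(B) = (B*B)*(B/(-4)) = B**2*(B*(-1/4)) = B**2*(-B/4) = -B**3/4)
T(10) - 28*60 = -1/4*10**3 - 28*60 = -1/4*1000 - 1680 = -250 - 1680 = -1930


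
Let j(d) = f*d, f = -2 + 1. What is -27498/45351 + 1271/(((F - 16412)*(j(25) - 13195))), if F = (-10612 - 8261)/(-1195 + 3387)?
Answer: -1090377692355074/1798319740771245 ≈ -0.60633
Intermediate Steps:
f = -1
j(d) = -d
F = -18873/2192 ≈ -8.6099
-27498/45351 + 1271/(((F - 16412)*(j(25) - 13195))) = -27498/45351 + 1271/(((-18873/2192 - 16412)*(-1*25 - 13195))) = -27498*1/45351 + 1271/((-35993977*(-25 - 13195)/2192)) = -9166/15117 + 1271/((-35993977/2192*(-13220))) = -9166/15117 + 1271/(118960093985/548) = -9166/15117 + 1271*(548/118960093985) = -9166/15117 + 696508/118960093985 = -1090377692355074/1798319740771245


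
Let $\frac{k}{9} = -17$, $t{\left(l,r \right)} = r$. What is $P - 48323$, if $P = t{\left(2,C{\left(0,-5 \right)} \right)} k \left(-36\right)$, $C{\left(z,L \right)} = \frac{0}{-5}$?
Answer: $-48323$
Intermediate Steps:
$C{\left(z,L \right)} = 0$ ($C{\left(z,L \right)} = 0 \left(- \frac{1}{5}\right) = 0$)
$k = -153$ ($k = 9 \left(-17\right) = -153$)
$P = 0$ ($P = 0 \left(-153\right) \left(-36\right) = 0 \left(-36\right) = 0$)
$P - 48323 = 0 - 48323 = -48323$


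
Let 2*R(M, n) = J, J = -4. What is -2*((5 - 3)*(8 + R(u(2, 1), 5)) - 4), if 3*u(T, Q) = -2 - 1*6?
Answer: -16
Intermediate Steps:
u(T, Q) = -8/3 (u(T, Q) = (-2 - 1*6)/3 = (-2 - 6)/3 = (⅓)*(-8) = -8/3)
R(M, n) = -2 (R(M, n) = (½)*(-4) = -2)
-2*((5 - 3)*(8 + R(u(2, 1), 5)) - 4) = -2*((5 - 3)*(8 - 2) - 4) = -2*(2*6 - 4) = -2*(12 - 4) = -2*8 = -16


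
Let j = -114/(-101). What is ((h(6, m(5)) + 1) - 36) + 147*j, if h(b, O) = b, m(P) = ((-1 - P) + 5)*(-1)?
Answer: 13829/101 ≈ 136.92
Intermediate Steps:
m(P) = -4 + P (m(P) = (4 - P)*(-1) = -4 + P)
j = 114/101 (j = -114*(-1/101) = 114/101 ≈ 1.1287)
((h(6, m(5)) + 1) - 36) + 147*j = ((6 + 1) - 36) + 147*(114/101) = (7 - 36) + 16758/101 = -29 + 16758/101 = 13829/101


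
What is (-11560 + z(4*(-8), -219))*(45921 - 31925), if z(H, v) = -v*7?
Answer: -140337892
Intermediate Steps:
z(H, v) = -7*v
(-11560 + z(4*(-8), -219))*(45921 - 31925) = (-11560 - 7*(-219))*(45921 - 31925) = (-11560 + 1533)*13996 = -10027*13996 = -140337892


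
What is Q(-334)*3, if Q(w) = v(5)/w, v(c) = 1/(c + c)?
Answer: -3/3340 ≈ -0.00089820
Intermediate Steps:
v(c) = 1/(2*c)
Q(w) = 1/(10*w) (Q(w) = ((½)/5)/w = ((½)*(⅕))/w = 1/(10*w))
Q(-334)*3 = ((⅒)/(-334))*3 = ((⅒)*(-1/334))*3 = -1/3340*3 = -3/3340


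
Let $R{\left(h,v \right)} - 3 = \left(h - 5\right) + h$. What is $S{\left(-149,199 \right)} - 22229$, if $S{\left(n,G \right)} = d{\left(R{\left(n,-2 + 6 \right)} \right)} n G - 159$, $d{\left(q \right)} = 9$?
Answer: $-289247$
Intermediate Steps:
$R{\left(h,v \right)} = -2 + 2 h$ ($R{\left(h,v \right)} = 3 + \left(\left(h - 5\right) + h\right) = 3 + \left(\left(-5 + h\right) + h\right) = 3 + \left(-5 + 2 h\right) = -2 + 2 h$)
$S{\left(n,G \right)} = -159 + 9 G n$ ($S{\left(n,G \right)} = 9 n G - 159 = 9 G n - 159 = -159 + 9 G n$)
$S{\left(-149,199 \right)} - 22229 = \left(-159 + 9 \cdot 199 \left(-149\right)\right) - 22229 = \left(-159 - 266859\right) - 22229 = -267018 - 22229 = -289247$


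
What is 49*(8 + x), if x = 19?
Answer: 1323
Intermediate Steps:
49*(8 + x) = 49*(8 + 19) = 49*27 = 1323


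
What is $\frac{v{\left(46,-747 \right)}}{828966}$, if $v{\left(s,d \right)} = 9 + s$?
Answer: $\frac{55}{828966} \approx 6.6348 \cdot 10^{-5}$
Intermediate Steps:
$\frac{v{\left(46,-747 \right)}}{828966} = \frac{9 + 46}{828966} = 55 \cdot \frac{1}{828966} = \frac{55}{828966}$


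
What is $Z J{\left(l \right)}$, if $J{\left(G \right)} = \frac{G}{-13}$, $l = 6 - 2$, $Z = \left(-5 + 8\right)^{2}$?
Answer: $- \frac{36}{13} \approx -2.7692$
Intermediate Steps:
$Z = 9$ ($Z = 3^{2} = 9$)
$l = 4$
$J{\left(G \right)} = - \frac{G}{13}$ ($J{\left(G \right)} = G \left(- \frac{1}{13}\right) = - \frac{G}{13}$)
$Z J{\left(l \right)} = 9 \left(\left(- \frac{1}{13}\right) 4\right) = 9 \left(- \frac{4}{13}\right) = - \frac{36}{13}$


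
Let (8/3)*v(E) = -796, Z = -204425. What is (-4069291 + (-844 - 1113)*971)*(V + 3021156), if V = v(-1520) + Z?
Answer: -16812800833185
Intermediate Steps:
v(E) = -597/2 (v(E) = (3/8)*(-796) = -597/2)
V = -409447/2 (V = -597/2 - 204425 = -409447/2 ≈ -2.0472e+5)
(-4069291 + (-844 - 1113)*971)*(V + 3021156) = (-4069291 + (-844 - 1113)*971)*(-409447/2 + 3021156) = (-4069291 - 1957*971)*(5632865/2) = (-4069291 - 1900247)*(5632865/2) = -5969538*5632865/2 = -16812800833185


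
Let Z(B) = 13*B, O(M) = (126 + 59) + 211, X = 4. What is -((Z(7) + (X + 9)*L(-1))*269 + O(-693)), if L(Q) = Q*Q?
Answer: -28372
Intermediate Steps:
O(M) = 396 (O(M) = 185 + 211 = 396)
L(Q) = Q**2
-((Z(7) + (X + 9)*L(-1))*269 + O(-693)) = -((13*7 + (4 + 9)*(-1)**2)*269 + 396) = -((91 + 13*1)*269 + 396) = -((91 + 13)*269 + 396) = -(104*269 + 396) = -(27976 + 396) = -1*28372 = -28372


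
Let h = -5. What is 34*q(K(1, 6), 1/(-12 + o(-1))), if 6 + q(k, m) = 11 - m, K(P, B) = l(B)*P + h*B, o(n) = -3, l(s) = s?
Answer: 2584/15 ≈ 172.27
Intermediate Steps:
K(P, B) = -5*B + B*P (K(P, B) = B*P - 5*B = -5*B + B*P)
q(k, m) = 5 - m (q(k, m) = -6 + (11 - m) = 5 - m)
34*q(K(1, 6), 1/(-12 + o(-1))) = 34*(5 - 1/(-12 - 3)) = 34*(5 - 1/(-15)) = 34*(5 - 1*(-1/15)) = 34*(5 + 1/15) = 34*(76/15) = 2584/15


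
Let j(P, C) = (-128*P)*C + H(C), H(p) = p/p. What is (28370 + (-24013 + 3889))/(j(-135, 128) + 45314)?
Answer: 8246/2257155 ≈ 0.0036533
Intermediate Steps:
H(p) = 1
j(P, C) = 1 - 128*C*P (j(P, C) = (-128*P)*C + 1 = -128*C*P + 1 = 1 - 128*C*P)
(28370 + (-24013 + 3889))/(j(-135, 128) + 45314) = (28370 + (-24013 + 3889))/((1 - 128*128*(-135)) + 45314) = (28370 - 20124)/((1 + 2211840) + 45314) = 8246/(2211841 + 45314) = 8246/2257155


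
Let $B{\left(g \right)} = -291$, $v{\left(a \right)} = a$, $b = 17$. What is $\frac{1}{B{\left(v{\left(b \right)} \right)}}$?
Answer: $- \frac{1}{291} \approx -0.0034364$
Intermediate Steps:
$\frac{1}{B{\left(v{\left(b \right)} \right)}} = \frac{1}{-291} = - \frac{1}{291}$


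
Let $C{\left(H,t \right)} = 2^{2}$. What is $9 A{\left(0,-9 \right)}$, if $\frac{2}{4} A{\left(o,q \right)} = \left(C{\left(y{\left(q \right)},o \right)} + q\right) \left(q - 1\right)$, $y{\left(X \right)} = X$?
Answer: $900$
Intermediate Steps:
$C{\left(H,t \right)} = 4$
$A{\left(o,q \right)} = 2 \left(-1 + q\right) \left(4 + q\right)$ ($A{\left(o,q \right)} = 2 \left(4 + q\right) \left(q - 1\right) = 2 \left(4 + q\right) \left(-1 + q\right) = 2 \left(-1 + q\right) \left(4 + q\right)$)
$9 A{\left(0,-9 \right)} = 9 \left(-8 + 2 \left(-9\right)^{2} + 6 \left(-9\right)\right) = 9 \left(-8 + 2 \cdot 81 - 54\right) = 9 \left(-8 + 162 - 54\right) = 9 \cdot 100 = 900$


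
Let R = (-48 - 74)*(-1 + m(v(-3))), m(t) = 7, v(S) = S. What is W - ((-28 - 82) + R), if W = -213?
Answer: 629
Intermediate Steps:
R = -732 (R = (-48 - 74)*(-1 + 7) = -122*6 = -732)
W - ((-28 - 82) + R) = -213 - ((-28 - 82) - 732) = -213 - (-110 - 732) = -213 - 1*(-842) = -213 + 842 = 629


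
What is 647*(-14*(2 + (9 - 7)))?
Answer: -36232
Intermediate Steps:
647*(-14*(2 + (9 - 7))) = 647*(-14*(2 + 2)) = 647*(-14*4) = 647*(-56) = -36232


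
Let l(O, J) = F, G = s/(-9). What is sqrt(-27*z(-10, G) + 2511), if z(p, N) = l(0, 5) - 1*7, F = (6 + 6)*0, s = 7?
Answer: 30*sqrt(3) ≈ 51.962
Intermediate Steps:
G = -7/9 (G = 7/(-9) = 7*(-1/9) = -7/9 ≈ -0.77778)
F = 0 (F = 12*0 = 0)
l(O, J) = 0
z(p, N) = -7 (z(p, N) = 0 - 1*7 = 0 - 7 = -7)
sqrt(-27*z(-10, G) + 2511) = sqrt(-27*(-7) + 2511) = sqrt(189 + 2511) = sqrt(2700) = 30*sqrt(3)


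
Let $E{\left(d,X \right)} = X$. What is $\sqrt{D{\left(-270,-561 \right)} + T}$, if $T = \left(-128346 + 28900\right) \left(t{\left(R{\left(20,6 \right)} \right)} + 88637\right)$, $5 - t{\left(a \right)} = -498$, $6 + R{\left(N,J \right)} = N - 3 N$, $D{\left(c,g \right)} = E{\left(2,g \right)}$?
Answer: $i \sqrt{8864617001} \approx 94152.0 i$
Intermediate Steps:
$D{\left(c,g \right)} = g$
$R{\left(N,J \right)} = -6 - 2 N$ ($R{\left(N,J \right)} = -6 + \left(N - 3 N\right) = -6 - 2 N$)
$t{\left(a \right)} = 503$ ($t{\left(a \right)} = 5 - -498 = 5 + 498 = 503$)
$T = -8864616440$ ($T = \left(-128346 + 28900\right) \left(503 + 88637\right) = \left(-99446\right) 89140 = -8864616440$)
$\sqrt{D{\left(-270,-561 \right)} + T} = \sqrt{-561 - 8864616440} = \sqrt{-8864617001} = i \sqrt{8864617001}$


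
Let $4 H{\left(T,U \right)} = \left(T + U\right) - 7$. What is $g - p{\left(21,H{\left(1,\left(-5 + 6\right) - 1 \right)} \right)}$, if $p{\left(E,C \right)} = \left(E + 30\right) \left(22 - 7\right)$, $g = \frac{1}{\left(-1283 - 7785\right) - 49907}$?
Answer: $- \frac{45115876}{58975} \approx -765.0$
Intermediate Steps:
$H{\left(T,U \right)} = - \frac{7}{4} + \frac{T}{4} + \frac{U}{4}$ ($H{\left(T,U \right)} = \frac{\left(T + U\right) - 7}{4} = \frac{-7 + T + U}{4} = - \frac{7}{4} + \frac{T}{4} + \frac{U}{4}$)
$g = - \frac{1}{58975}$ ($g = \frac{1}{-9068 - 49907} = \frac{1}{-58975} = - \frac{1}{58975} \approx -1.6956 \cdot 10^{-5}$)
$p{\left(E,C \right)} = 450 + 15 E$ ($p{\left(E,C \right)} = \left(30 + E\right) 15 = 450 + 15 E$)
$g - p{\left(21,H{\left(1,\left(-5 + 6\right) - 1 \right)} \right)} = - \frac{1}{58975} - \left(450 + 15 \cdot 21\right) = - \frac{1}{58975} - \left(450 + 315\right) = - \frac{1}{58975} - 765 = - \frac{45115876}{58975}$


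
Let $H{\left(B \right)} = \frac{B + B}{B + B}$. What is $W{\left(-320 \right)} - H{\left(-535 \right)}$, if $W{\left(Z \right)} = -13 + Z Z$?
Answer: $102386$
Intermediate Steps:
$H{\left(B \right)} = 1$ ($H{\left(B \right)} = \frac{2 B}{2 B} = 2 B \frac{1}{2 B} = 1$)
$W{\left(Z \right)} = -13 + Z^{2}$
$W{\left(-320 \right)} - H{\left(-535 \right)} = \left(-13 + \left(-320\right)^{2}\right) - 1 = \left(-13 + 102400\right) - 1 = 102387 - 1 = 102386$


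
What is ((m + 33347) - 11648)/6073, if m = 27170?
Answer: 48869/6073 ≈ 8.0469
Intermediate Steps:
((m + 33347) - 11648)/6073 = ((27170 + 33347) - 11648)/6073 = (60517 - 11648)*(1/6073) = 48869*(1/6073) = 48869/6073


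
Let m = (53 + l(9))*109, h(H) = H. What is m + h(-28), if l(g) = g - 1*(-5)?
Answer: 7275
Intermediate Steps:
l(g) = 5 + g (l(g) = g + 5 = 5 + g)
m = 7303 (m = (53 + (5 + 9))*109 = (53 + 14)*109 = 67*109 = 7303)
m + h(-28) = 7303 - 28 = 7275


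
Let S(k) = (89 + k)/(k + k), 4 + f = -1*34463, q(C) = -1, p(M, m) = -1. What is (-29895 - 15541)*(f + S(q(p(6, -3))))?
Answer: 1568041796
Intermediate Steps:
f = -34467 (f = -4 - 1*34463 = -4 - 34463 = -34467)
S(k) = (89 + k)/(2*k) (S(k) = (89 + k)/((2*k)) = (89 + k)*(1/(2*k)) = (89 + k)/(2*k))
(-29895 - 15541)*(f + S(q(p(6, -3)))) = (-29895 - 15541)*(-34467 + (½)*(89 - 1)/(-1)) = -45436*(-34467 + (½)*(-1)*88) = -45436*(-34467 - 44) = -45436*(-34511) = 1568041796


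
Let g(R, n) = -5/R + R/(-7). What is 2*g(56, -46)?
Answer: -453/28 ≈ -16.179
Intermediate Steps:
g(R, n) = -5/R - R/7 (g(R, n) = -5/R + R*(-⅐) = -5/R - R/7)
2*g(56, -46) = 2*(-5/56 - ⅐*56) = 2*(-5*1/56 - 8) = 2*(-5/56 - 8) = 2*(-453/56) = -453/28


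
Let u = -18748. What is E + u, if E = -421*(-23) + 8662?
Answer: -403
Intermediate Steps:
E = 18345 (E = 9683 + 8662 = 18345)
E + u = 18345 - 18748 = -403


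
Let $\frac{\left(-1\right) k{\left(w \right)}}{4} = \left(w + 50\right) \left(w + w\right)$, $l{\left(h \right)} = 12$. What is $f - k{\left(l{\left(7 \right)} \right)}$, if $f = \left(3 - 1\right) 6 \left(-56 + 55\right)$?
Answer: $5940$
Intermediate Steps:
$k{\left(w \right)} = - 8 w \left(50 + w\right)$ ($k{\left(w \right)} = - 4 \left(w + 50\right) \left(w + w\right) = - 4 \left(50 + w\right) 2 w = - 4 \cdot 2 w \left(50 + w\right) = - 8 w \left(50 + w\right)$)
$f = -12$ ($f = 2 \cdot 6 \left(-1\right) = 12 \left(-1\right) = -12$)
$f - k{\left(l{\left(7 \right)} \right)} = -12 - \left(-8\right) 12 \left(50 + 12\right) = -12 - \left(-8\right) 12 \cdot 62 = -12 - -5952 = -12 + 5952 = 5940$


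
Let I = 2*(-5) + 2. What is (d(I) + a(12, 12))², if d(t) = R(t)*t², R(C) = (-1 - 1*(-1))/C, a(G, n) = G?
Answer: 144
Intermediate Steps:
R(C) = 0 (R(C) = (-1 + 1)/C = 0/C = 0)
I = -8 (I = -10 + 2 = -8)
d(t) = 0 (d(t) = 0*t² = 0)
(d(I) + a(12, 12))² = (0 + 12)² = 12² = 144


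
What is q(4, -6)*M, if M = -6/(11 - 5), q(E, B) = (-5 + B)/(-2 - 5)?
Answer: -11/7 ≈ -1.5714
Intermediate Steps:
q(E, B) = 5/7 - B/7 (q(E, B) = (-5 + B)/(-7) = (-5 + B)*(-⅐) = 5/7 - B/7)
M = -1 (M = -6/6 = -6*⅙ = -1)
q(4, -6)*M = (5/7 - ⅐*(-6))*(-1) = (5/7 + 6/7)*(-1) = (11/7)*(-1) = -11/7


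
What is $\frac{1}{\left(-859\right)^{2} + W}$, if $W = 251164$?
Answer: $\frac{1}{989045} \approx 1.0111 \cdot 10^{-6}$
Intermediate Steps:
$\frac{1}{\left(-859\right)^{2} + W} = \frac{1}{\left(-859\right)^{2} + 251164} = \frac{1}{737881 + 251164} = \frac{1}{989045}$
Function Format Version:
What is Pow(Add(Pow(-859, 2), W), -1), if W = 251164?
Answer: Rational(1, 989045) ≈ 1.0111e-6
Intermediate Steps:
Pow(Add(Pow(-859, 2), W), -1) = Pow(Add(Pow(-859, 2), 251164), -1) = Pow(Add(737881, 251164), -1) = Pow(989045, -1) = Rational(1, 989045)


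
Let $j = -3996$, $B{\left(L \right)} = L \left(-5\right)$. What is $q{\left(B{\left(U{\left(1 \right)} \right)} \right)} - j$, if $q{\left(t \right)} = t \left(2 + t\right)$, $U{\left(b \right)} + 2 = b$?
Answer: $4031$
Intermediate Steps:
$U{\left(b \right)} = -2 + b$
$B{\left(L \right)} = - 5 L$
$q{\left(B{\left(U{\left(1 \right)} \right)} \right)} - j = - 5 \left(-2 + 1\right) \left(2 - 5 \left(-2 + 1\right)\right) - -3996 = \left(-5\right) \left(-1\right) \left(2 - -5\right) + 3996 = 5 \left(2 + 5\right) + 3996 = 5 \cdot 7 + 3996 = 35 + 3996 = 4031$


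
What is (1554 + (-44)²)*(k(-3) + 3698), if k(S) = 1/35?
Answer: 90342838/7 ≈ 1.2906e+7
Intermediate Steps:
k(S) = 1/35
(1554 + (-44)²)*(k(-3) + 3698) = (1554 + (-44)²)*(1/35 + 3698) = (1554 + 1936)*(129431/35) = 3490*(129431/35) = 90342838/7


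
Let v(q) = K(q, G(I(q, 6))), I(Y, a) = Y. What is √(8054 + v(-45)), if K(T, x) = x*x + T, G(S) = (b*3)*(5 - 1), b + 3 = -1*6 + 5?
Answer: √10313 ≈ 101.55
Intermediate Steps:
b = -4 (b = -3 + (-1*6 + 5) = -3 + (-6 + 5) = -3 - 1 = -4)
G(S) = -48 (G(S) = (-4*3)*(5 - 1) = -12*4 = -48)
K(T, x) = T + x² (K(T, x) = x² + T = T + x²)
v(q) = 2304 + q (v(q) = q + (-48)² = q + 2304 = 2304 + q)
√(8054 + v(-45)) = √(8054 + (2304 - 45)) = √(8054 + 2259) = √10313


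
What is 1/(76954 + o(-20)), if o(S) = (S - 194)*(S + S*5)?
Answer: 1/102634 ≈ 9.7434e-6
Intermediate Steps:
o(S) = 6*S*(-194 + S) (o(S) = (-194 + S)*(S + 5*S) = (-194 + S)*(6*S) = 6*S*(-194 + S))
1/(76954 + o(-20)) = 1/(76954 + 6*(-20)*(-194 - 20)) = 1/(76954 + 6*(-20)*(-214)) = 1/(76954 + 25680) = 1/102634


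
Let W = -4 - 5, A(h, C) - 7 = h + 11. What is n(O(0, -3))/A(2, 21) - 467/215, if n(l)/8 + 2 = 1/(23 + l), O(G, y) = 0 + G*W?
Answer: -14611/4945 ≈ -2.9547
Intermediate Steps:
A(h, C) = 18 + h (A(h, C) = 7 + (h + 11) = 7 + (11 + h) = 18 + h)
W = -9
O(G, y) = -9*G (O(G, y) = 0 + G*(-9) = 0 - 9*G = -9*G)
n(l) = -16 + 8/(23 + l)
n(O(0, -3))/A(2, 21) - 467/215 = (8*(-45 - (-18)*0)/(23 - 9*0))/(18 + 2) - 467/215 = (8*(-45 - 2*0)/(23 + 0))/20 - 467*1/215 = (8*(-45 + 0)/23)*(1/20) - 467/215 = (8*(1/23)*(-45))*(1/20) - 467/215 = -360/23*1/20 - 467/215 = -18/23 - 467/215 = -14611/4945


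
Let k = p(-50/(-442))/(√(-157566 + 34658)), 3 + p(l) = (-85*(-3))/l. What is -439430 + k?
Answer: -439430 - 5628*I*√30727/153635 ≈ -4.3943e+5 - 6.4213*I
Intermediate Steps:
p(l) = -3 + 255/l (p(l) = -3 + (-85*(-3))/l = -3 + 255/l)
k = -5628*I*√30727/153635 (k = (-3 + 255/((-50/(-442))))/(√(-157566 + 34658)) = (-3 + 255/((-50*(-1/442))))/(√(-122908)) = (-3 + 255/(25/221))/((2*I*√30727)) = (-3 + 255*(221/25))*(-I*√30727/61454) = (-3 + 11271/5)*(-I*√30727/61454) = 11256*(-I*√30727/61454)/5 = -5628*I*√30727/153635 ≈ -6.4213*I)
-439430 + k = -439430 - 5628*I*√30727/153635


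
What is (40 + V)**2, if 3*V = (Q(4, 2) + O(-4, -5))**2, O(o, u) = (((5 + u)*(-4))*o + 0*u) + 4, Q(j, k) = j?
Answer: 33856/9 ≈ 3761.8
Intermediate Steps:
O(o, u) = 4 + o*(-20 - 4*u) (O(o, u) = ((-20 - 4*u)*o + 0) + 4 = (o*(-20 - 4*u) + 0) + 4 = o*(-20 - 4*u) + 4 = 4 + o*(-20 - 4*u))
V = 64/3 (V = (4 + (4 - 20*(-4) - 4*(-4)*(-5)))**2/3 = (4 + (4 + 80 - 80))**2/3 = (4 + 4)**2/3 = (1/3)*8**2 = (1/3)*64 = 64/3 ≈ 21.333)
(40 + V)**2 = (40 + 64/3)**2 = (184/3)**2 = 33856/9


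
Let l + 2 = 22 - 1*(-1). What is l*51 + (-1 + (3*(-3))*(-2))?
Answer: 1088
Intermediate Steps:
l = 21 (l = -2 + (22 - 1*(-1)) = -2 + (22 + 1) = -2 + 23 = 21)
l*51 + (-1 + (3*(-3))*(-2)) = 21*51 + (-1 + (3*(-3))*(-2)) = 1071 + (-1 - 9*(-2)) = 1071 + (-1 + 18) = 1071 + 17 = 1088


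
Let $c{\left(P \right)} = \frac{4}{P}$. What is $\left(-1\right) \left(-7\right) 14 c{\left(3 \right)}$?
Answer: $\frac{392}{3} \approx 130.67$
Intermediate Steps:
$\left(-1\right) \left(-7\right) 14 c{\left(3 \right)} = \left(-1\right) \left(-7\right) 14 \cdot \frac{4}{3} = 7 \cdot 14 \cdot 4 \cdot \frac{1}{3} = 98 \cdot \frac{4}{3} = \frac{392}{3}$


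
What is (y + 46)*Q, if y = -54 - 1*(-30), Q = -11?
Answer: -242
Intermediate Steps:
y = -24 (y = -54 + 30 = -24)
(y + 46)*Q = (-24 + 46)*(-11) = 22*(-11) = -242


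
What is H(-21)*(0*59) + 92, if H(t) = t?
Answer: 92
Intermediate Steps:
H(-21)*(0*59) + 92 = -0*59 + 92 = -21*0 + 92 = 0 + 92 = 92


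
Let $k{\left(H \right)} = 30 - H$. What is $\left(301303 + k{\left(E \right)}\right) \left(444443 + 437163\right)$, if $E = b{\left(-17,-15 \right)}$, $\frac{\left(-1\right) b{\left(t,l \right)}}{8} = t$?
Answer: $265537082382$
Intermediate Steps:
$b{\left(t,l \right)} = - 8 t$
$E = 136$ ($E = \left(-8\right) \left(-17\right) = 136$)
$\left(301303 + k{\left(E \right)}\right) \left(444443 + 437163\right) = \left(301303 + \left(30 - 136\right)\right) \left(444443 + 437163\right) = \left(301303 + \left(30 - 136\right)\right) 881606 = \left(301303 - 106\right) 881606 = 301197 \cdot 881606 = 265537082382$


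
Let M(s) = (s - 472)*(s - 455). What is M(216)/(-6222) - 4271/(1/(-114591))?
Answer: 1522579868279/3111 ≈ 4.8942e+8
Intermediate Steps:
M(s) = (-472 + s)*(-455 + s)
M(216)/(-6222) - 4271/(1/(-114591)) = (214760 + 216² - 927*216)/(-6222) - 4271/(1/(-114591)) = (214760 + 46656 - 200232)*(-1/6222) - 4271/(-1/114591) = 61184*(-1/6222) - 4271*(-114591) = -30592/3111 + 489418161 = 1522579868279/3111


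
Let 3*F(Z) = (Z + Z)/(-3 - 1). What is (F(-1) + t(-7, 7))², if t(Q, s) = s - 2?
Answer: 961/36 ≈ 26.694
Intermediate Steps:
F(Z) = -Z/6 (F(Z) = ((Z + Z)/(-3 - 1))/3 = ((2*Z)/(-4))/3 = ((2*Z)*(-¼))/3 = (-Z/2)/3 = -Z/6)
t(Q, s) = -2 + s
(F(-1) + t(-7, 7))² = (-⅙*(-1) + (-2 + 7))² = (⅙ + 5)² = (31/6)² = 961/36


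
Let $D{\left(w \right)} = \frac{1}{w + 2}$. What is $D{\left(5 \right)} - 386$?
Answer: $- \frac{2701}{7} \approx -385.86$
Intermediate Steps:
$D{\left(w \right)} = \frac{1}{2 + w}$
$D{\left(5 \right)} - 386 = \frac{1}{2 + 5} - 386 = \frac{1}{7} - 386 = - \frac{2701}{7}$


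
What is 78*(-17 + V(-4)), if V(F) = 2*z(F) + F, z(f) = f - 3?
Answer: -2730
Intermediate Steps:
z(f) = -3 + f
V(F) = -6 + 3*F (V(F) = 2*(-3 + F) + F = (-6 + 2*F) + F = -6 + 3*F)
78*(-17 + V(-4)) = 78*(-17 + (-6 + 3*(-4))) = 78*(-17 + (-6 - 12)) = 78*(-17 - 18) = 78*(-35) = -2730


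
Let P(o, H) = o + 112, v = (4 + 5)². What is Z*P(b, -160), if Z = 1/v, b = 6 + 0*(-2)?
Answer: 118/81 ≈ 1.4568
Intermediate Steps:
b = 6 (b = 6 + 0 = 6)
v = 81 (v = 9² = 81)
Z = 1/81 ≈ 0.012346
P(o, H) = 112 + o
Z*P(b, -160) = (112 + 6)/81 = (1/81)*118 = 118/81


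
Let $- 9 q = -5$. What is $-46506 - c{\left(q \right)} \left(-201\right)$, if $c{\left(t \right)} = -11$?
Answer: $-48717$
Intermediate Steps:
$q = \frac{5}{9}$ ($q = \left(- \frac{1}{9}\right) \left(-5\right) = \frac{5}{9} \approx 0.55556$)
$-46506 - c{\left(q \right)} \left(-201\right) = -46506 - \left(-11\right) \left(-201\right) = -46506 - 2211 = -48717$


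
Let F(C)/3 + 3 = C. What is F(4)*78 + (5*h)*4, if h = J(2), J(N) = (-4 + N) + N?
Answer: 234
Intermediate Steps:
F(C) = -9 + 3*C
J(N) = -4 + 2*N
h = 0 (h = -4 + 2*2 = -4 + 4 = 0)
F(4)*78 + (5*h)*4 = (-9 + 3*4)*78 + (5*0)*4 = (-9 + 12)*78 + 0*4 = 3*78 + 0 = 234 + 0 = 234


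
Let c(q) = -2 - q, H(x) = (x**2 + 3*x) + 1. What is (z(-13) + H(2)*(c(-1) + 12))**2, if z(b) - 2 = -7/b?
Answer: 2579236/169 ≈ 15262.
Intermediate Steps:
H(x) = 1 + x**2 + 3*x
z(b) = 2 - 7/b
(z(-13) + H(2)*(c(-1) + 12))**2 = ((2 - 7/(-13)) + (1 + 2**2 + 3*2)*((-2 - 1*(-1)) + 12))**2 = ((2 - 7*(-1/13)) + (1 + 4 + 6)*((-2 + 1) + 12))**2 = ((2 + 7/13) + 11*(-1 + 12))**2 = (33/13 + 11*11)**2 = (33/13 + 121)**2 = (1606/13)**2 = 2579236/169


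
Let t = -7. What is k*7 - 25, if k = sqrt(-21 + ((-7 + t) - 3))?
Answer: -25 + 7*I*sqrt(38) ≈ -25.0 + 43.151*I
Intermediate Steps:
k = I*sqrt(38) (k = sqrt(-21 + ((-7 - 7) - 3)) = sqrt(-21 + (-14 - 3)) = sqrt(-21 - 17) = sqrt(-38) = I*sqrt(38) ≈ 6.1644*I)
k*7 - 25 = (I*sqrt(38))*7 - 25 = 7*I*sqrt(38) - 25 = -25 + 7*I*sqrt(38)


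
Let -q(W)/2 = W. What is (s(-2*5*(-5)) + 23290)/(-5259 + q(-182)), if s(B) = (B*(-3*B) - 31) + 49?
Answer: -15808/4895 ≈ -3.2294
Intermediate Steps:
q(W) = -2*W
s(B) = 18 - 3*B² (s(B) = (-3*B² - 31) + 49 = (-31 - 3*B²) + 49 = 18 - 3*B²)
(s(-2*5*(-5)) + 23290)/(-5259 + q(-182)) = ((18 - 3*(-2*5*(-5))²) + 23290)/(-5259 - 2*(-182)) = ((18 - 3*(-10*(-5))²) + 23290)/(-5259 + 364) = ((18 - 3*50²) + 23290)/(-4895) = ((18 - 3*2500) + 23290)*(-1/4895) = ((18 - 7500) + 23290)*(-1/4895) = (-7482 + 23290)*(-1/4895) = 15808*(-1/4895) = -15808/4895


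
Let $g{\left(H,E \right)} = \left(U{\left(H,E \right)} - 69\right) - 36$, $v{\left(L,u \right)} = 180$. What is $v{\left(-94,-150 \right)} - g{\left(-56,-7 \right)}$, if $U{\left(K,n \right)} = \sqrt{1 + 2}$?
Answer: $285 - \sqrt{3} \approx 283.27$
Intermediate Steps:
$U{\left(K,n \right)} = \sqrt{3}$
$g{\left(H,E \right)} = -105 + \sqrt{3}$ ($g{\left(H,E \right)} = \left(\sqrt{3} - 69\right) - 36 = \left(-69 + \sqrt{3}\right) - 36 = -105 + \sqrt{3}$)
$v{\left(-94,-150 \right)} - g{\left(-56,-7 \right)} = 180 - \left(-105 + \sqrt{3}\right) = 180 + \left(105 - \sqrt{3}\right) = 285 - \sqrt{3}$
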